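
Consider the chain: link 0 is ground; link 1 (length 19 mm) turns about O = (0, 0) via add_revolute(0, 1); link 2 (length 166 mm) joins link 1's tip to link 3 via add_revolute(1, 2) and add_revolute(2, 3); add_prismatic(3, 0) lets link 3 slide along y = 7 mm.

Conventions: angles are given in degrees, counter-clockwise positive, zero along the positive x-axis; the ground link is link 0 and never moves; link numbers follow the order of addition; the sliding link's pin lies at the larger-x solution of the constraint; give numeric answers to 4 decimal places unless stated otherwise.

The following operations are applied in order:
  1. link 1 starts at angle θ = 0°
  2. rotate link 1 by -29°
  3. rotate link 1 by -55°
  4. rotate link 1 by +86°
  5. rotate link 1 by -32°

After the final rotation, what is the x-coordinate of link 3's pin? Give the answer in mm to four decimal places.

geometry: r = 19 mm, L = 166 mm, e = 7 mm; θ starts at 0°
rotate link 1 by -29°: θ ← 0° -29° = -29°
rotate link 1 by -55°: θ ← -29° -55° = -84°
rotate link 1 by +86°: θ ← -84° +86° = 2°
rotate link 1 by -32°: θ ← 2° -32° = -30°
crank pin P = (r cos θ, r sin θ) = (16.454483, -9.500000)
h = r sin θ − e = -9.500000 − 7 = -16.500000
x = r cos θ + √(L² − h²) = 16.454483 + 165.177934 = 181.632417

181.6324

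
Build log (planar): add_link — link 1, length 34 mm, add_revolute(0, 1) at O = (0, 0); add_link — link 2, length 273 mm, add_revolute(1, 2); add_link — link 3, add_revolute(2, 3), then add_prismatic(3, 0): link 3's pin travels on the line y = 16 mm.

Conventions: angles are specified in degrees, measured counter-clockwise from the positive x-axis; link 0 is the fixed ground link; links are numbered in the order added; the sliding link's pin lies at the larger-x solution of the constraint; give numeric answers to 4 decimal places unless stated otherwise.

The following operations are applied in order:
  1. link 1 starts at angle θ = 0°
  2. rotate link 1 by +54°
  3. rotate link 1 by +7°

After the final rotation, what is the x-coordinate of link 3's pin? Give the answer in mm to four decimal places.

geometry: r = 34 mm, L = 273 mm, e = 16 mm; θ starts at 0°
rotate link 1 by +54°: θ ← 0° +54° = 54°
rotate link 1 by +7°: θ ← 54° +7° = 61°
crank pin P = (r cos θ, r sin θ) = (16.483527, 29.737070)
h = r sin θ − e = 29.737070 − 16 = 13.737070
x = r cos θ + √(L² − h²) = 16.483527 + 272.654164 = 289.137691

289.1377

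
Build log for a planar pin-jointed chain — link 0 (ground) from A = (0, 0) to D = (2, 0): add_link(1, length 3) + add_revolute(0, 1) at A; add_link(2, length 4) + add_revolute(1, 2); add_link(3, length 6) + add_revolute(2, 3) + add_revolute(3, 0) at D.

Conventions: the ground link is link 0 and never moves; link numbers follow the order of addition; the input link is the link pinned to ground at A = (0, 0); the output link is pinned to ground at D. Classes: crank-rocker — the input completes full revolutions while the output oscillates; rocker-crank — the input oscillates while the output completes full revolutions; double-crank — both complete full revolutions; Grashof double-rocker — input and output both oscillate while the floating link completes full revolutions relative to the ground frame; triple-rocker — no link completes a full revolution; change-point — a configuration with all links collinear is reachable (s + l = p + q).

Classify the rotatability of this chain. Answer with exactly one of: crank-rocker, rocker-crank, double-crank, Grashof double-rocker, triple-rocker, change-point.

lengths: ground=2, input=3, coupler=4, output=6
sorted: s=2 (shortest), l=6 (longest), p+q=7
s + l = 8 vs p + q = 7
s + l > p + q → non-Grashof → no link fully rotates → triple-rocker

triple-rocker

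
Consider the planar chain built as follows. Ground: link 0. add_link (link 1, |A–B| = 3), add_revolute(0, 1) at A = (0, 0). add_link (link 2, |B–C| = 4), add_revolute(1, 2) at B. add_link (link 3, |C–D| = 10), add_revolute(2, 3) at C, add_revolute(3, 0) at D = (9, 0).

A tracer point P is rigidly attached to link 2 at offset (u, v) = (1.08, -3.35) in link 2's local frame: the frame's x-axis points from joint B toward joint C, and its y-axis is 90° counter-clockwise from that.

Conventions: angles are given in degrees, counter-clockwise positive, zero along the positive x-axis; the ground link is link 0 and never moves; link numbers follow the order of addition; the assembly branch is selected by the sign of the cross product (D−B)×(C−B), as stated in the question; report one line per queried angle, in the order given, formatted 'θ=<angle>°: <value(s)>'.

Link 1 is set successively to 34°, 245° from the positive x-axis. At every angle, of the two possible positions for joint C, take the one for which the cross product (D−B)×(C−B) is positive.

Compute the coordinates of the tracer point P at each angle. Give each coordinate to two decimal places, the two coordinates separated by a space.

A=(0,0), D=(9.00,0)
θ=34°: B = A + 3.00·(cos34°, sin34°) = (2.4871, 1.6776)
θ=34°: |BD| = 6.7255
θ=34°: circle(B,4.00) ∩ circle(D,10.00): a=-2.8822, h=2.7736
θ=34°:   candidates: C₊=(0.3879,5.0825) cross=18.654; C₋=(-0.9958,-0.2895) cross=-18.654
θ=34°:   branch + wants cross > 0 → take C=(0.3879,5.0825) (cross=18.654)
θ=34°: ex = (C−B)/|BC| = (-0.5248,0.8512); ey = (-0.8512,-0.5248)
θ=34°: P = B + 1.08·ex + -3.35·ey = (4.7719,4.3550)
θ=245°: B = A + 3.00·(cos245°, sin245°) = (-1.2679, -2.7189)
θ=245°: |BD| = 10.6217
θ=245°: circle(B,4.00) ∩ circle(D,10.00): a=1.3567, h=3.7629
θ=245°:   candidates: C₊=(-0.9196,1.2659) cross=39.968; C₋=(1.0069,-6.0092) cross=-39.968
θ=245°:   branch + wants cross > 0 → take C=(-0.9196,1.2659) (cross=39.968)
θ=245°: ex = (C−B)/|BC| = (0.0871,0.9962); ey = (-0.9962,0.0871)
θ=245°: P = B + 1.08·ex + -3.35·ey = (2.1635,-1.9347)

θ=34°: 4.77 4.36
θ=245°: 2.16 -1.93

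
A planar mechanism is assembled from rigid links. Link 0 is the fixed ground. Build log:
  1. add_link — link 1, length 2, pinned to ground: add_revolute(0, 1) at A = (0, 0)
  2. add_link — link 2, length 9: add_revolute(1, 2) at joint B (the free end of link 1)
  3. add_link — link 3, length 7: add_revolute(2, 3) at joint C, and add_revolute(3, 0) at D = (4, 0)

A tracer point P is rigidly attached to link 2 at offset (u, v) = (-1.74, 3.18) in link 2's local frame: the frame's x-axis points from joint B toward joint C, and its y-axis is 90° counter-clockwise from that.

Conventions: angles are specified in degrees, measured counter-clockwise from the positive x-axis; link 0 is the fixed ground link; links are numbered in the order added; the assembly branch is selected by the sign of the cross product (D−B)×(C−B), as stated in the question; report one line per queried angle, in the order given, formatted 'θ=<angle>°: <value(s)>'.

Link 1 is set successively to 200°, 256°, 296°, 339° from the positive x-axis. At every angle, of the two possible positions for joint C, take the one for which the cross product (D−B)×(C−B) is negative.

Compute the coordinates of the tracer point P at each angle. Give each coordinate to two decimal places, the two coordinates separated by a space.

A=(0,0), D=(4.00,0)
θ=200°: B = A + 2.00·(cos200°, sin200°) = (-1.8794, -0.6840)
θ=200°: |BD| = 5.9190
θ=200°: circle(B,9.00) ∩ circle(D,7.00): a=5.6627, h=6.9953
θ=200°:   candidates: C₊=(2.9369,6.9188) cross=41.406; C₋=(4.5538,-6.9781) cross=-41.406
θ=200°:   branch - wants cross < 0 → take C=(4.5538,-6.9781) (cross=-41.406)
θ=200°: ex = (C−B)/|BC| = (0.7148,-0.6993); ey = (0.6993,0.7148)
θ=200°: P = B + -1.74·ex + 3.18·ey = (-0.8992,2.8058)
θ=256°: B = A + 2.00·(cos256°, sin256°) = (-0.4838, -1.9406)
θ=256°: |BD| = 4.8858
θ=256°: circle(B,9.00) ∩ circle(D,7.00): a=5.7177, h=6.9504
θ=256°:   candidates: C₊=(2.0029,6.7091) cross=33.958; C₋=(7.5241,-6.0482) cross=-33.958
θ=256°:   branch - wants cross < 0 → take C=(7.5241,-6.0482) (cross=-33.958)
θ=256°: ex = (C−B)/|BC| = (0.8898,-0.4564); ey = (0.4564,0.8898)
θ=256°: P = B + -1.74·ex + 3.18·ey = (-0.5807,1.6830)
θ=296°: B = A + 2.00·(cos296°, sin296°) = (0.8767, -1.7976)
θ=296°: |BD| = 3.6036
θ=296°: circle(B,9.00) ∩ circle(D,7.00): a=6.2418, h=6.4838
θ=296°:   candidates: C₊=(3.0522,6.9355) cross=23.365; C₋=(9.5208,-4.3035) cross=-23.365
θ=296°:   branch - wants cross < 0 → take C=(9.5208,-4.3035) (cross=-23.365)
θ=296°: ex = (C−B)/|BC| = (0.9605,-0.2784); ey = (0.2784,0.9605)
θ=296°: P = B + -1.74·ex + 3.18·ey = (0.0910,1.7411)
θ=339°: B = A + 2.00·(cos339°, sin339°) = (1.8672, -0.7167)
θ=339°: |BD| = 2.2500
θ=339°: circle(B,9.00) ∩ circle(D,7.00): a=8.2360, h=3.6288
θ=339°:   candidates: C₊=(8.5182,5.3466) cross=8.165; C₋=(10.8301,-1.5330) cross=-8.165
θ=339°:   branch - wants cross < 0 → take C=(10.8301,-1.5330) (cross=-8.165)
θ=339°: ex = (C−B)/|BC| = (0.9959,-0.0907); ey = (0.0907,0.9959)
θ=339°: P = B + -1.74·ex + 3.18·ey = (0.4228,2.6080)

θ=200°: -0.90 2.81
θ=256°: -0.58 1.68
θ=296°: 0.09 1.74
θ=339°: 0.42 2.61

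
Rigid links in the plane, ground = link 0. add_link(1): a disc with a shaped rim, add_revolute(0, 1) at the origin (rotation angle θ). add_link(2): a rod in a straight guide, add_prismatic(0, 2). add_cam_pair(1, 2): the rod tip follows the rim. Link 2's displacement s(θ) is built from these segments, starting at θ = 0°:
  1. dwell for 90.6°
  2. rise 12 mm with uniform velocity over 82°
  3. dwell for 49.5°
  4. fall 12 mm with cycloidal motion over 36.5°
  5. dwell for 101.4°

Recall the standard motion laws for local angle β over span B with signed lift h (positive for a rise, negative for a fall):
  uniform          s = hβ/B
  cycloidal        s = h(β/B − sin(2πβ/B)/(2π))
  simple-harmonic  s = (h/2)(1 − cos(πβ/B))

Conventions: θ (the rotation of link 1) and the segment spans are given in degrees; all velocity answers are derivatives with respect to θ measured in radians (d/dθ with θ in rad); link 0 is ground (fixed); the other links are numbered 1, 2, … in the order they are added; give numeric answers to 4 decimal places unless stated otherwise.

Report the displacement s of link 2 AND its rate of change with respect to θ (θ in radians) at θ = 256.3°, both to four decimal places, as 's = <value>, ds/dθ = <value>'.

segment 1 (0° to 90.6°, dwell): s unchanged at 0.0000
segment 2 (90.6° to 172.6°, uniform, h = 12) is passed completely: s = 0.0000 + (12) = 12.0000
segment 3 (172.6° to 222.1°, dwell): s unchanged at 12.0000
θ = 256.3° falls in segment 4 (222.1° to 258.6°, cycloidal, h = -12): β = 256.3 − 222.1 = 34.2°, B = 36.5°; Δs = -12·(0.9370 − sin(2π·0.9370)/(2π)) = -11.9804; s = 12.0000 − 11.9804 = 0.0196
velocity in seg [222.1°–258.6°] (cycloidal), θ in radians: β = 34.2° = 0.5969 rad, B = 36.5° = 0.6370 rad; ds/dθ = (h/B)(1 − cos(2πβ/B)) = ((-12)/0.6370)(1 − cos(2π·0.9370)) = -1.457236 mm/rad

s = 0.0196, ds/dθ = -1.4572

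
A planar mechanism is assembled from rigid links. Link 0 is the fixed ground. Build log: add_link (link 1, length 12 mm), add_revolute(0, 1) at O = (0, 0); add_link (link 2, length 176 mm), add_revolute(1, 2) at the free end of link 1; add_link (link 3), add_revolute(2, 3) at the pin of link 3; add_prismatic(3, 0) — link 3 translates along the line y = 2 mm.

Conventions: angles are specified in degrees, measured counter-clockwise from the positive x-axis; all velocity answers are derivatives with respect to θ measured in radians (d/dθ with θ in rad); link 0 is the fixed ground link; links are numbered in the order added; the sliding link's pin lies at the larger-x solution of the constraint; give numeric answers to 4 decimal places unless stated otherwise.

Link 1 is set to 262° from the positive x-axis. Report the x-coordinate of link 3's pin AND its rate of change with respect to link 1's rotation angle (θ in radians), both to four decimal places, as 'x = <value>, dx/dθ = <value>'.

geometry: r = 12 mm, L = 176 mm, e = 2 mm
crank pin P = (r cos θ, r sin θ) = (-1.670077, -11.883217)
h = r sin θ − e = -11.883217 − 2 = -13.883217
x = r cos θ + √(L² − h²) = -1.670077 + 175.451578 = 173.781501
dx/dθ = −r sin θ − h·r cos θ/√(L² − h²) (θ in radians; h = -13.883217) = 11.751066

x = 173.7815, dx/dθ = 11.7511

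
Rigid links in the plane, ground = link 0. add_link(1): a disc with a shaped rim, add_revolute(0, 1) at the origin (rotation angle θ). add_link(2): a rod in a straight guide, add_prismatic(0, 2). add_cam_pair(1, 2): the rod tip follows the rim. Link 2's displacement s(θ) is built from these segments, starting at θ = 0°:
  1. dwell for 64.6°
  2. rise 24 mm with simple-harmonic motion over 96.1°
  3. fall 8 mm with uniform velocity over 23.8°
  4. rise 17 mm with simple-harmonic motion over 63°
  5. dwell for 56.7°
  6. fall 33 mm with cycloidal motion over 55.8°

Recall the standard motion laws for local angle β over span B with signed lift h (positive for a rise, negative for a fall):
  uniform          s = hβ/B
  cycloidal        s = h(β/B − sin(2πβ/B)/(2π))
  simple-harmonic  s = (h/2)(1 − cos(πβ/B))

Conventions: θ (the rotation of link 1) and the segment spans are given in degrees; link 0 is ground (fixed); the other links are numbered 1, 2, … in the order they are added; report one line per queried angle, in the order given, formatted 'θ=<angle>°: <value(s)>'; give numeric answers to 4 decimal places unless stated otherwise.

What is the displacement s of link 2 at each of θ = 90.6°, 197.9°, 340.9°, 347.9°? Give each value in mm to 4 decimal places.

segment 1 (0° to 64.6°, dwell): s unchanged at 0.0000
θ = 90.6° falls in segment 2 (64.6° to 160.7°, simple-harmonic, h = 24): β = 90.6 − 64.6 = 26°, B = 96.1°; Δs = 24/2·(1 − cos(π·0.2706)) = 4.0799; s = 0.0000 + 4.0799 = 4.0799
segment 2 (64.6° to 160.7°, simple-harmonic, h = 24) is passed completely: s = 0.0000 + (24) = 24.0000
segment 3 (160.7° to 184.5°, uniform, h = -8) is passed completely: s = 24.0000 + (-8) = 16.0000
θ = 197.9° falls in segment 4 (184.5° to 247.5°, simple-harmonic, h = 17): β = 197.9 − 184.5 = 13.4°, B = 63°; Δs = 17/2·(1 − cos(π·0.2127)) = 1.8281; s = 16.0000 + 1.8281 = 17.8281
segment 4 (184.5° to 247.5°, simple-harmonic, h = 17) is passed completely: s = 16.0000 + (17) = 33.0000
segment 5 (247.5° to 304.2°, dwell): s unchanged at 33.0000
θ = 340.9° falls in segment 6 (304.2° to 360°, cycloidal, h = -33): β = 340.9 − 304.2 = 36.7°, B = 55.8°; Δs = -33·(0.6577 − sin(2π·0.6577)/(2π)) = -26.0978; s = 33.0000 − 26.0978 = 6.9022
θ = 347.9° falls in segment 6 (304.2° to 360°, cycloidal, h = -33): β = 347.9 − 304.2 = 43.7°, B = 55.8°; Δs = -33·(0.7832 − sin(2π·0.7832)/(2π)) = -30.9827; s = 33.0000 − 30.9827 = 2.0173

θ=90.6°: 4.0799
θ=197.9°: 17.8281
θ=340.9°: 6.9022
θ=347.9°: 2.0173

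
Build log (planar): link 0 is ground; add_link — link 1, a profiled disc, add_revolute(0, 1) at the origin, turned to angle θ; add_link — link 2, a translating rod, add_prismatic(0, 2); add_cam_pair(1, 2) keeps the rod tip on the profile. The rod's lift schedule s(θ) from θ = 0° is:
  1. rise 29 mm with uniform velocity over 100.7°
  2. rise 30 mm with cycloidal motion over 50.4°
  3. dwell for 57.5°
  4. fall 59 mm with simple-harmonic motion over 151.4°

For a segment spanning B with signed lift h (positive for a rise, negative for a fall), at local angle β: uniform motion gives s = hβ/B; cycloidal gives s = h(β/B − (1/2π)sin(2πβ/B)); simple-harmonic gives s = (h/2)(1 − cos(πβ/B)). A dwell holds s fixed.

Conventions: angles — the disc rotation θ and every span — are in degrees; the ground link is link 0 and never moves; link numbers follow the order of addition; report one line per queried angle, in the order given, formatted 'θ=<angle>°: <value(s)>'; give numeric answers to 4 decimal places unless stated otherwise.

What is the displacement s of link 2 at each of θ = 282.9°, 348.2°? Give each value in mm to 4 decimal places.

seg 1 [0°–100.7°] uniform, h=29: full span → s += 29 → s = 29.0000
seg 2 [100.7°–151.1°] cycloidal, h=30: full span → s += 30 → s = 59.0000
seg 3 [151.1°–208.6°] dwell: s stays 59.0000
seg 4 [208.6°–360°] simple-harmonic, h=-59: θ=282.9° here. β=74.3, B=151.4. -59/2·(1 − cos(π·0.4908)) = -28.6431 → s = 30.3569
seg 4 [208.6°–360°] simple-harmonic, h=-59: θ=348.2° here. β=139.6, B=151.4. -59/2·(1 − cos(π·0.9221)) = -58.1201 → s = 0.8799

θ=282.9°: 30.3569
θ=348.2°: 0.8799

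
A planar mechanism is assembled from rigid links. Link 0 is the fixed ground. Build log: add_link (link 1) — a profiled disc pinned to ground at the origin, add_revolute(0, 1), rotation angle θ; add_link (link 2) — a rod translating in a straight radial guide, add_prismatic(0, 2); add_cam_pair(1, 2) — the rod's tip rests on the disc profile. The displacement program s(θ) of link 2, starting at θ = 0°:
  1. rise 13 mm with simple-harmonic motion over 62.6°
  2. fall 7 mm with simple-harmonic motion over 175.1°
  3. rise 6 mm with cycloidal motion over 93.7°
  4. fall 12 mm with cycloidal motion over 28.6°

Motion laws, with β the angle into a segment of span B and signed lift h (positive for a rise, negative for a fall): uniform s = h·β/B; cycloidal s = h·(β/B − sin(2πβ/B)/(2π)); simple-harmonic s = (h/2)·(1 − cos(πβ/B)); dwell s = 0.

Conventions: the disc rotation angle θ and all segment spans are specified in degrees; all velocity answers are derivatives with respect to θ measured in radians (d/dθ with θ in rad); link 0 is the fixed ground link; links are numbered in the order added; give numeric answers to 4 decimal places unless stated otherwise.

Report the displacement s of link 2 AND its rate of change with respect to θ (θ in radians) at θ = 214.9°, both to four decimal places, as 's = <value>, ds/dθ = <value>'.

seg 1 [0°–62.6°] simple-harmonic, h=13: full span → s += 13 → s = 13.0000
seg 2 [62.6°–237.7°] simple-harmonic, h=-7: θ=214.9° here. β=152.3, B=175.1. -7/2·(1 − cos(π·0.8698)) = -6.7112 → s = 6.2888
velocity in seg [62.6°–237.7°] (simple-harmonic), θ in radians: β = 152.3° = 2.6581 rad, B = 175.1° = 3.0561 rad; ds/dθ = (πh/(2B)) sin(πβ/B) = (π·(-7)/(2·3.0561)) sin(π·0.8698) = -1.431108 mm/rad

s = 6.2888, ds/dθ = -1.4311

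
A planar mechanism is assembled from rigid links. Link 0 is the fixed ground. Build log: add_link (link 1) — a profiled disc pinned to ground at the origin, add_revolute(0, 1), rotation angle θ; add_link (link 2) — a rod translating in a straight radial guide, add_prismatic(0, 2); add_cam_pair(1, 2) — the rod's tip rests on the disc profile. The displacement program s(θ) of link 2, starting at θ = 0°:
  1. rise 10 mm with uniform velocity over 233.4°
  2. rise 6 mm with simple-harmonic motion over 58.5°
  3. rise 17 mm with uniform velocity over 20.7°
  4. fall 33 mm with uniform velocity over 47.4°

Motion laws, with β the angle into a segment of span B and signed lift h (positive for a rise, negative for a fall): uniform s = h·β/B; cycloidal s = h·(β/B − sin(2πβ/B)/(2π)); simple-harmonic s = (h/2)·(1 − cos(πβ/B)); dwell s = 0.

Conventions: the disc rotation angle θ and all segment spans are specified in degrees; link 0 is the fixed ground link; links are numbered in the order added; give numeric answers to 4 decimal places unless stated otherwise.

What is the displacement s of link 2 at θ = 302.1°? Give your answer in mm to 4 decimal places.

seg 1 [0°–233.4°] uniform, h=10: full span → s += 10 → s = 10.0000
seg 2 [233.4°–291.9°] simple-harmonic, h=6: full span → s += 6 → s = 16.0000
seg 3 [291.9°–312.6°] uniform, h=17: θ=302.1° here. β=10.2, B=20.7. 17·10.2/20.7 = 8.3768 → s = 24.3768

24.3768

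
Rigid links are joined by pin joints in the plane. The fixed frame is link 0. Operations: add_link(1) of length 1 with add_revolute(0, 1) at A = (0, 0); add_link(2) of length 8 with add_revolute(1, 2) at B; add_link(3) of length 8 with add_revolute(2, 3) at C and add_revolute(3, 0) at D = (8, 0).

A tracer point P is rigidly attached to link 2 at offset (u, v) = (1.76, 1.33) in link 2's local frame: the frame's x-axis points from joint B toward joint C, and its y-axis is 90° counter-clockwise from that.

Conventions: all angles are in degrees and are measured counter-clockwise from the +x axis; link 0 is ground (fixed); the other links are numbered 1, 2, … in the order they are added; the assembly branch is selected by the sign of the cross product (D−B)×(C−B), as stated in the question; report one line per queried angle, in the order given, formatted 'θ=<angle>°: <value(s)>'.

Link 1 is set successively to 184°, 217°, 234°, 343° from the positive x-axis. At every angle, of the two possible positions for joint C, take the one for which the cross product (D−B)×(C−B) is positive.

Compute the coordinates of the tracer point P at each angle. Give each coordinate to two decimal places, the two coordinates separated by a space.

A=(0,0), D=(8.00,0)
θ=184°: B = A + 1.00·(cos184°, sin184°) = (-0.9976, -0.0698)
θ=184°: |BD| = 8.9978
θ=184°: circle(B,8.00) ∩ circle(D,8.00): a=4.4989, h=6.6151
θ=184°:   candidates: C₊=(3.4499,6.5800) cross=59.522; C₋=(3.5525,-6.6498) cross=-59.522
θ=184°:   branch + wants cross > 0 → take C=(3.4499,6.5800) (cross=59.522)
θ=184°: ex = (C−B)/|BC| = (0.5559,0.8312); ey = (-0.8312,0.5559)
θ=184°: P = B + 1.76·ex + 1.33·ey = (-1.1246,2.1326)
θ=217°: B = A + 1.00·(cos217°, sin217°) = (-0.7986, -0.6018)
θ=217°: |BD| = 8.8192
θ=217°: circle(B,8.00) ∩ circle(D,8.00): a=4.4096, h=6.6750
θ=217°:   candidates: C₊=(3.1452,6.3585) cross=58.868; C₋=(4.0562,-6.9603) cross=-58.868
θ=217°:   branch + wants cross > 0 → take C=(3.1452,6.3585) (cross=58.868)
θ=217°: ex = (C−B)/|BC| = (0.4930,0.8700); ey = (-0.8700,0.4930)
θ=217°: P = B + 1.76·ex + 1.33·ey = (-1.0882,1.5851)
θ=234°: B = A + 1.00·(cos234°, sin234°) = (-0.5878, -0.8090)
θ=234°: |BD| = 8.6258
θ=234°: circle(B,8.00) ∩ circle(D,8.00): a=4.3129, h=6.7379
θ=234°:   candidates: C₊=(3.0742,6.3037) cross=58.120; C₋=(4.3381,-7.1127) cross=-58.120
θ=234°:   branch + wants cross > 0 → take C=(3.0742,6.3037) (cross=58.120)
θ=234°: ex = (C−B)/|BC| = (0.4577,0.8891); ey = (-0.8891,0.4577)
θ=234°: P = B + 1.76·ex + 1.33·ey = (-0.9646,1.3646)
θ=343°: B = A + 1.00·(cos343°, sin343°) = (0.9563, -0.2924)
θ=343°: |BD| = 7.0498
θ=343°: circle(B,8.00) ∩ circle(D,8.00): a=3.5249, h=7.1816
θ=343°:   candidates: C₊=(4.1803,7.0292) cross=50.628; C₋=(4.7760,-7.3216) cross=-50.628
θ=343°:   branch + wants cross > 0 → take C=(4.1803,7.0292) (cross=50.628)
θ=343°: ex = (C−B)/|BC| = (0.4030,0.9152); ey = (-0.9152,0.4030)
θ=343°: P = B + 1.76·ex + 1.33·ey = (0.4484,1.8544)

θ=184°: -1.12 2.13
θ=217°: -1.09 1.59
θ=234°: -0.96 1.36
θ=343°: 0.45 1.85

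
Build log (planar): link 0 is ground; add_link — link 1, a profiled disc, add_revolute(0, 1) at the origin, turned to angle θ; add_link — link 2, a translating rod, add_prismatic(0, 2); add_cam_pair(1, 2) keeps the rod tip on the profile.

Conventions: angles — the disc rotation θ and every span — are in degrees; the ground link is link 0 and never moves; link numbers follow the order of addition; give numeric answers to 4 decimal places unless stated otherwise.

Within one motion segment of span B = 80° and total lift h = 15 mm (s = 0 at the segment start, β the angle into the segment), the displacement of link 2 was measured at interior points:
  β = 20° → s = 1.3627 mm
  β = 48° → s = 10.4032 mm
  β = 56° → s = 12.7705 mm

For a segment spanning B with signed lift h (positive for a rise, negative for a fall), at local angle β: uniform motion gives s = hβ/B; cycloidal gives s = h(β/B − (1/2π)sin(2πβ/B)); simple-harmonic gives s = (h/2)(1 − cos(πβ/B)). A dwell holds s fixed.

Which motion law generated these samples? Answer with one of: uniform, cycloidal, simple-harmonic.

candidates at β/B = r: uniform s = h·r (linear in β); cycloidal s = h·(r − sin(2πr)/(2π)); simple-harmonic s = (h/2)(1 − cos(πr))
β=20°: printed 1.3627 | uniform 3.7500, cycloidal 1.3627, simple-harmonic 2.1967
β=48°: printed 10.4032 | uniform 9.0000, cycloidal 10.4032, simple-harmonic 9.8176
β=56°: printed 12.7705 | uniform 10.5000, cycloidal 12.7705, simple-harmonic 11.9084
only one law matches every sample → cycloidal

cycloidal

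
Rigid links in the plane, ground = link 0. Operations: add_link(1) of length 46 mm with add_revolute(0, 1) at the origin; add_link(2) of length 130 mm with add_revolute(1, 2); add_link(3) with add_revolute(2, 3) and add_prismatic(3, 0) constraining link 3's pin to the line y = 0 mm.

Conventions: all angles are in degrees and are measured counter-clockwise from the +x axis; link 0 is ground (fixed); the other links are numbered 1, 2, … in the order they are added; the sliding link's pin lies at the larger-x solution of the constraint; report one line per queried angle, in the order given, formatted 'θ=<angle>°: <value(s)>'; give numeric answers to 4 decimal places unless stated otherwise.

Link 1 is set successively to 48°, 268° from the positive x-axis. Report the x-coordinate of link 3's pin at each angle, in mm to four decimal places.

geometry: r = 46 mm, L = 130 mm, e = 0 mm
θ=48°: crank pin P = (r cos θ, r sin θ) = (30.780008, 34.184662)
θ=48°: h = r sin θ − e = 34.184662 − 0 = 34.184662
θ=48°: x = r cos θ + √(L² − h²) = 30.780008 + 125.424913 = 156.204921
θ=268°: crank pin P = (r cos θ, r sin θ) = (-1.605377, -45.971978)
θ=268°: h = r sin θ − e = -45.971978 − 0 = -45.971978
θ=268°: x = r cos θ + √(L² − h²) = -1.605377 + 121.600071 = 119.994694

θ=48°: 156.2049
θ=268°: 119.9947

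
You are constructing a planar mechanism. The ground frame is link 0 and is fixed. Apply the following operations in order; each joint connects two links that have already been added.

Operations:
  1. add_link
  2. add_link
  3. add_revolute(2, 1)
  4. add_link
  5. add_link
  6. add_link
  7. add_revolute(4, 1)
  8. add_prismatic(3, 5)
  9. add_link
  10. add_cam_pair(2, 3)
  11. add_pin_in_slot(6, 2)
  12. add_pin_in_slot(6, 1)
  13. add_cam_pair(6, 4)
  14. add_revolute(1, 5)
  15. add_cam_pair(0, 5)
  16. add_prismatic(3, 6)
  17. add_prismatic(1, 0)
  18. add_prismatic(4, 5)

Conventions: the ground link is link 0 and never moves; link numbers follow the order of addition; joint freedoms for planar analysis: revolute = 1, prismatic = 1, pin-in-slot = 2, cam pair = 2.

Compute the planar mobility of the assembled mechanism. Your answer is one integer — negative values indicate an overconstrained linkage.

(L,J1,J2)=(1,0,0); link0 fixed
link1: (2,0,0)
link2: (3,0,0)
R 2-1 [J1]: (3,1,0)
link3: (4,1,0)
link4: (5,1,0)
link5: (6,1,0)
R 4-1 [J1]: (6,2,0)
P 3-5 [J1]: (6,3,0)
link6: (7,3,0)
C 2-3 [J2]: (7,3,1)
PS 6-2 [J2]: (7,3,2)
PS 6-1 [J2]: (7,3,3)
C 6-4 [J2]: (7,3,4)
R 1-5 [J1]: (7,4,4)
C 0-5 [J2]: (7,4,5)
P 3-6 [J1]: (7,5,5)
P 1-0 [J1]: (7,6,5)
P 4-5 [J1]: (7,7,5)
Grübler: 3·6 − 2·7 − 5 = -1

M = -1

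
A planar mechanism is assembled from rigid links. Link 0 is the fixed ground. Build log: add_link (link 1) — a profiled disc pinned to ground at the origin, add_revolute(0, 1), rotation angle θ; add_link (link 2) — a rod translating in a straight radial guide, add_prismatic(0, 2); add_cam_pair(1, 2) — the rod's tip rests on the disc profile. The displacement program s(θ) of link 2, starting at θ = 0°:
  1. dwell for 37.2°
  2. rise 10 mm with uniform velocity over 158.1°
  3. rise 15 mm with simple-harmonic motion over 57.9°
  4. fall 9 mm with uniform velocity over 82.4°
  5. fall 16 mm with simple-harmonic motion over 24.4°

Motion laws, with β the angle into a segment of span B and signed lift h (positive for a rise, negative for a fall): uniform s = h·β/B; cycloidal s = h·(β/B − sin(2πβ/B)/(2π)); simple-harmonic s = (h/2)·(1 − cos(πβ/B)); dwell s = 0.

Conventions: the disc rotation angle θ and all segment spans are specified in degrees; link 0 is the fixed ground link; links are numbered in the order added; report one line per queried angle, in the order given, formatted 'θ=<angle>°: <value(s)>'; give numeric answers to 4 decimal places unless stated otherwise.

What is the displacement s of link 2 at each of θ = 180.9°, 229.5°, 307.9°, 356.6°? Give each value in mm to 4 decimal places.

seg 1 [0°–37.2°] dwell: s stays 0.0000
seg 2 [37.2°–195.3°] uniform, h=10: θ=180.9° here. β=143.7, B=158.1. 10·143.7/158.1 = 9.0892 → s = 9.0892
seg 2 [37.2°–195.3°] uniform, h=10: full span → s += 10 → s = 10.0000
seg 3 [195.3°–253.2°] simple-harmonic, h=15: θ=229.5° here. β=34.2, B=57.9. 15/2·(1 − cos(π·0.5907)) = 9.6077 → s = 19.6077
seg 3 [195.3°–253.2°] simple-harmonic, h=15: full span → s += 15 → s = 25.0000
seg 4 [253.2°–335.6°] uniform, h=-9: θ=307.9° here. β=54.7, B=82.4. -9·54.7/82.4 = -5.9745 → s = 19.0255
seg 4 [253.2°–335.6°] uniform, h=-9: full span → s += -9 → s = 16.0000
seg 5 [335.6°–360°] simple-harmonic, h=-16: θ=356.6° here. β=21, B=24.4. -16/2·(1 − cos(π·0.8607)) = -15.2456 → s = 0.7544

θ=180.9°: 9.0892
θ=229.5°: 19.6077
θ=307.9°: 19.0255
θ=356.6°: 0.7544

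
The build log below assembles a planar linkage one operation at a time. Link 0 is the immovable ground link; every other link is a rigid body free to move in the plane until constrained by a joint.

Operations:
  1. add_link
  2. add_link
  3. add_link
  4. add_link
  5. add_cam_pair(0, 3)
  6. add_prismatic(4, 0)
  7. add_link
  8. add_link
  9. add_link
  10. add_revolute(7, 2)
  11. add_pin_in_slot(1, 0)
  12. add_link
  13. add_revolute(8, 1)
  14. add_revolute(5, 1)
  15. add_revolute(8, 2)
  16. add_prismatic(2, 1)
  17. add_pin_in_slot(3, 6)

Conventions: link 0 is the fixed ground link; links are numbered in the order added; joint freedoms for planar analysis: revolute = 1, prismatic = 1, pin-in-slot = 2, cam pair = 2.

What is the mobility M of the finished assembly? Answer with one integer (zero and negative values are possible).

(L,J1,J2)=(1,0,0); link0 fixed
link1: (2,0,0)
link2: (3,0,0)
link3: (4,0,0)
link4: (5,0,0)
C 0-3 [J2]: (5,0,1)
P 4-0 [J1]: (5,1,1)
link5: (6,1,1)
link6: (7,1,1)
link7: (8,1,1)
R 7-2 [J1]: (8,2,1)
PS 1-0 [J2]: (8,2,2)
link8: (9,2,2)
R 8-1 [J1]: (9,3,2)
R 5-1 [J1]: (9,4,2)
R 8-2 [J1]: (9,5,2)
P 2-1 [J1]: (9,6,2)
PS 3-6 [J2]: (9,6,3)
Grübler: 3·8 − 2·6 − 3 = 9

M = 9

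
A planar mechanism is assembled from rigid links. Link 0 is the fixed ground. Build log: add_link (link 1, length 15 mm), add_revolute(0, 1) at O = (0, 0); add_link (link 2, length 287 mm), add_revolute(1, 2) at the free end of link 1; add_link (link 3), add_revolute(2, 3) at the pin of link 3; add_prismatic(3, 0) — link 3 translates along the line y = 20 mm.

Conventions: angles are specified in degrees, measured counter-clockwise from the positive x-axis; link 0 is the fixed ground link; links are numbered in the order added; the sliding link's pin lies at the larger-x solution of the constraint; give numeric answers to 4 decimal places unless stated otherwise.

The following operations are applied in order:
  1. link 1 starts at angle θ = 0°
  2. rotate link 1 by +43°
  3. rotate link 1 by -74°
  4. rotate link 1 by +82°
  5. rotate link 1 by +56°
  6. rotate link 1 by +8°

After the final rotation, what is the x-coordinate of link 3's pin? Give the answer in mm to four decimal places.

geometry: r = 15 mm, L = 287 mm, e = 20 mm; θ starts at 0°
rotate link 1 by +43°: θ ← 0° +43° = 43°
rotate link 1 by -74°: θ ← 43° -74° = -31°
rotate link 1 by +82°: θ ← -31° +82° = 51°
rotate link 1 by +56°: θ ← 51° +56° = 107°
rotate link 1 by +8°: θ ← 107° +8° = 115°
crank pin P = (r cos θ, r sin θ) = (-6.339274, 13.594617)
h = r sin θ − e = 13.594617 − 20 = -6.405383
x = r cos θ + √(L² − h²) = -6.339274 + 286.928512 = 280.589238

280.5892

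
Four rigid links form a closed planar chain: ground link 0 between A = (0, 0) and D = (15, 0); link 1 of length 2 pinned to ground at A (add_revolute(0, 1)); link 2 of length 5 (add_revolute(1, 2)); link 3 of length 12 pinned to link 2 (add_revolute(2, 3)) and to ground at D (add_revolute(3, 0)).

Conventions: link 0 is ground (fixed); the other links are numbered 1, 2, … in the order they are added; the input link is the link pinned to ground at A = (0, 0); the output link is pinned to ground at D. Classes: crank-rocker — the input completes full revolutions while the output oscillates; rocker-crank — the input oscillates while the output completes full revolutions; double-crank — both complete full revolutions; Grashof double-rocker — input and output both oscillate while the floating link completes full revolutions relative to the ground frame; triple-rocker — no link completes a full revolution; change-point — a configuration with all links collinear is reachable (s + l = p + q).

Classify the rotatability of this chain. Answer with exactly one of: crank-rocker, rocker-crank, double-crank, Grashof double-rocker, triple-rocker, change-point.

lengths: ground=15, input=2, coupler=5, output=12
sorted: s=2 (shortest), l=15 (longest), p+q=17
s + l = 17 vs p + q = 17
s + l = p + q → change-point (collinear configuration reachable)

change-point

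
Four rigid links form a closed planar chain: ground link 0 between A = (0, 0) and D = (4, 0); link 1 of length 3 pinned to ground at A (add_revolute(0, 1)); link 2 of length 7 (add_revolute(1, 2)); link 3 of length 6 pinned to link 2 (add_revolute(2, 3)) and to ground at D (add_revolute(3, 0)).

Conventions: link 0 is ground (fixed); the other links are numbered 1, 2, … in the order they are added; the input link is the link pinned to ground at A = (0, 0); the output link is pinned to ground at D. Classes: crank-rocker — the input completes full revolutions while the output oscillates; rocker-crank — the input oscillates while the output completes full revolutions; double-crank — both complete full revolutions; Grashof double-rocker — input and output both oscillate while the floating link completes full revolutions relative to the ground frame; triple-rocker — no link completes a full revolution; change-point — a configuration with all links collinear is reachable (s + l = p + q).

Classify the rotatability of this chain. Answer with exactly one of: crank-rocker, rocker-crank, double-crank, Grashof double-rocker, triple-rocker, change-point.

lengths: ground=4, input=3, coupler=7, output=6
sorted: s=3 (shortest), l=7 (longest), p+q=10
s + l = 10 vs p + q = 10
s + l = p + q → change-point (collinear configuration reachable)

change-point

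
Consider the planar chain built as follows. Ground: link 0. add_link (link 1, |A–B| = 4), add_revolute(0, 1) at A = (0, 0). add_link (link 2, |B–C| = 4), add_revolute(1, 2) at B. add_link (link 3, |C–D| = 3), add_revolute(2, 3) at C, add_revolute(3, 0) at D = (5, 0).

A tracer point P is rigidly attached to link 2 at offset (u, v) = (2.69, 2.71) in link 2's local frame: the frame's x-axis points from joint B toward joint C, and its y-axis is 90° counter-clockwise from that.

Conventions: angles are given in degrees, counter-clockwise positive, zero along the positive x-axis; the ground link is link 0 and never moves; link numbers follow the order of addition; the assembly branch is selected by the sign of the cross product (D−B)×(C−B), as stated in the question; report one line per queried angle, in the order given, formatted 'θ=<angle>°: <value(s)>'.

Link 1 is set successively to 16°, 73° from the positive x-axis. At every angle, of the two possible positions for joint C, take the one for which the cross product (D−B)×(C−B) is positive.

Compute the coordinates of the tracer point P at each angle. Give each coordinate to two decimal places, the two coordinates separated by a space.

A=(0,0), D=(5.00,0)
θ=16°: B = A + 4.00·(cos16°, sin16°) = (3.8450, 1.1025)
θ=16°: |BD| = 1.5967
θ=16°: circle(B,4.00) ∩ circle(D,3.00): a=2.9903, h=2.6567
θ=16°:   candidates: C₊=(7.8425,0.9593) cross=4.242; C₋=(4.1736,-2.8839) cross=-4.242
θ=16°:   branch + wants cross > 0 → take C=(7.8425,0.9593) (cross=4.242)
θ=16°: ex = (C−B)/|BC| = (0.9994,-0.0358); ey = (0.0358,0.9994)
θ=16°: P = B + 2.69·ex + 2.71·ey = (6.6304,3.7145)
θ=73°: B = A + 4.00·(cos73°, sin73°) = (1.1695, 3.8252)
θ=73°: |BD| = 5.4134
θ=73°: circle(B,4.00) ∩ circle(D,3.00): a=3.3533, h=2.1808
θ=73°:   candidates: C₊=(5.0832,2.9988) cross=11.805; C₋=(2.0013,-0.0873) cross=-11.805
θ=73°:   branch + wants cross > 0 → take C=(5.0832,2.9988) (cross=11.805)
θ=73°: ex = (C−B)/|BC| = (0.9784,-0.2066); ey = (0.2066,0.9784)
θ=73°: P = B + 2.69·ex + 2.71·ey = (4.3613,5.9210)

θ=16°: 6.63 3.71
θ=73°: 4.36 5.92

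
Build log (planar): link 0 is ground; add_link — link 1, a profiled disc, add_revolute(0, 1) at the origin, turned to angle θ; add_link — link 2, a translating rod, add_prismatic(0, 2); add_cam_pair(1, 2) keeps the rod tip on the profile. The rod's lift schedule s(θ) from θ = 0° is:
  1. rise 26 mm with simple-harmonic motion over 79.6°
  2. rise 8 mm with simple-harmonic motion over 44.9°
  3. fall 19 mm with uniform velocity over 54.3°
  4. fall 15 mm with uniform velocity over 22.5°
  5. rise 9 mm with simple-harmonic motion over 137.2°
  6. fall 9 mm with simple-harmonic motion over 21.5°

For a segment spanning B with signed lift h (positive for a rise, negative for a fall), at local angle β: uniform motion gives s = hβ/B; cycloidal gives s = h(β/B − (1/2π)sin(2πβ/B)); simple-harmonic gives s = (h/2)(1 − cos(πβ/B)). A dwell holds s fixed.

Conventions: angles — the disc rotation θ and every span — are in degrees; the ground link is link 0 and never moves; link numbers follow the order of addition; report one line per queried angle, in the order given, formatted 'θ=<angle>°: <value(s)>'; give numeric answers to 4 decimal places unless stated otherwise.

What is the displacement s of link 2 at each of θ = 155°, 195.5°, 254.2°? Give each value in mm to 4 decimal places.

seg 1 [0°–79.6°] simple-harmonic, h=26: full span → s += 26 → s = 26.0000
seg 2 [79.6°–124.5°] simple-harmonic, h=8: full span → s += 8 → s = 34.0000
seg 3 [124.5°–178.8°] uniform, h=-19: θ=155° here. β=30.5, B=54.3. -19·30.5/54.3 = -10.6722 → s = 23.3278
seg 3 [124.5°–178.8°] uniform, h=-19: full span → s += -19 → s = 15.0000
seg 4 [178.8°–201.3°] uniform, h=-15: θ=195.5° here. β=16.7, B=22.5. -15·16.7/22.5 = -11.1333 → s = 3.8667
seg 4 [178.8°–201.3°] uniform, h=-15: full span → s += -15 → s = 0.0000
seg 5 [201.3°–338.5°] simple-harmonic, h=9: θ=254.2° here. β=52.9, B=137.2. 9/2·(1 − cos(π·0.3856)) = 2.9169 → s = 2.9169

θ=155°: 23.3278
θ=195.5°: 3.8667
θ=254.2°: 2.9169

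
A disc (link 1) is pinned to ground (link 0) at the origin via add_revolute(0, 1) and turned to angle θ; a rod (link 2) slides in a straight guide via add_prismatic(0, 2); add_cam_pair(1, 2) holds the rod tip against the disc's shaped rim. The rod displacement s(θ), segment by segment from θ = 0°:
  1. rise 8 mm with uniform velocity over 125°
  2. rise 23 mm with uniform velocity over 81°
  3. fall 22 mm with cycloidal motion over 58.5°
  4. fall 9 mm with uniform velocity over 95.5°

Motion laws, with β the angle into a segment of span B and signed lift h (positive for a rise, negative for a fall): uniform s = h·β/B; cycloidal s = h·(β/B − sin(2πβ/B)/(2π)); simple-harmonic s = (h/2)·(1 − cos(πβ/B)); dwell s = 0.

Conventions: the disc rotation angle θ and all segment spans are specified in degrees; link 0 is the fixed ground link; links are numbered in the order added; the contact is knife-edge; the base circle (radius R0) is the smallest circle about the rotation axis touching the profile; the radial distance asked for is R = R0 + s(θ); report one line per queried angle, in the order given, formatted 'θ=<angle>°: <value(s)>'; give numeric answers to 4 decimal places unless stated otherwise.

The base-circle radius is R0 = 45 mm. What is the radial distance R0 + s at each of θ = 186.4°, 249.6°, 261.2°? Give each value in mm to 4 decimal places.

segment 1 (0° to 125°, uniform, h = 8) is passed completely: s = 0.0000 + (8) = 8.0000
θ = 186.4° falls in segment 2 (125° to 206°, uniform, h = 23): β = 186.4 − 125 = 61.4°, B = 81°; Δs = 23·61.4/81 = 17.4346; s = 8.0000 + 17.4346 = 25.4346
segment 2 (125° to 206°, uniform, h = 23) is passed completely: s = 8.0000 + (23) = 31.0000
θ = 249.6° falls in segment 3 (206° to 264.5°, cycloidal, h = -22): β = 249.6 − 206 = 43.6°, B = 58.5°; Δs = -22·(0.7453 − sin(2π·0.7453)/(2π)) = -19.8965; s = 31.0000 − 19.8965 = 11.1035
θ = 261.2° falls in segment 3 (206° to 264.5°, cycloidal, h = -22): β = 261.2 − 206 = 55.2°, B = 58.5°; Δs = -22·(0.9436 − sin(2π·0.9436)/(2π)) = -21.9742; s = 31.0000 − 21.9742 = 9.0258
θ=186.4°: R = R0 + s = 45 + 25.4346 = 70.4346
θ=249.6°: R = R0 + s = 45 + 11.1035 = 56.1035
θ=261.2°: R = R0 + s = 45 + 9.0258 = 54.0258

θ=186.4°: 70.4346
θ=249.6°: 56.1035
θ=261.2°: 54.0258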